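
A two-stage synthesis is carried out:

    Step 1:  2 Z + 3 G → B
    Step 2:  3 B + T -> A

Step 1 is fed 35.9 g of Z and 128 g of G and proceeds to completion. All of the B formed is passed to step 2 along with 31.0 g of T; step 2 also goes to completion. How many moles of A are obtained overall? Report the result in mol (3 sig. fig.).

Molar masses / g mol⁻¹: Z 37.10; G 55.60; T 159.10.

Step 1:
n(Z) = 35.90 / 37.10 = 0.9677 mol
n(G) = 128.0 / 55.60 = 2.302 mol
n/ν for Z = 0.9677/2 = 0.4839
n/ν for G = 2.302/3 = 0.7673
Smallest n/ν is Z → limiting reagent.
n(B) produced = (1/2) × 0.9677 = 0.4839 mol
Step 2:
n(B) available = 0.4839 mol
n(T) = 31.00 / 159.10 = 0.1948 mol
n/ν for B = 0.4839/3 = 0.1613
n/ν for T = 0.1948/1 = 0.1948
Smallest n/ν is B → limiting reagent.
n(A) = (1/3) × 0.4839 = 0.1613 mol

0.161 mol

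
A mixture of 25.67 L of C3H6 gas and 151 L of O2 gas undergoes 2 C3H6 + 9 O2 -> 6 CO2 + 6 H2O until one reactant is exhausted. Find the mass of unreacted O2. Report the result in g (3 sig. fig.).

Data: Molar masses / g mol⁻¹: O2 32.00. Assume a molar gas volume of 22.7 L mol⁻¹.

50.0 g

n(C3H6) = 25.67 / 22.7 = 1.131 mol
n(O2) = 151.0 / 22.7 = 6.652 mol
n/ν for C3H6 = 1.131/2 = 0.5655
n/ν for O2 = 6.652/9 = 0.7391
Smallest n/ν is C3H6 → limiting reagent.
O2 consumed = (9/2) × 1.131 = 5.090 mol
O2 remaining = 6.652 − 5.090 = 1.562 mol
mass = 1.562 × 32.00 = 49.98 g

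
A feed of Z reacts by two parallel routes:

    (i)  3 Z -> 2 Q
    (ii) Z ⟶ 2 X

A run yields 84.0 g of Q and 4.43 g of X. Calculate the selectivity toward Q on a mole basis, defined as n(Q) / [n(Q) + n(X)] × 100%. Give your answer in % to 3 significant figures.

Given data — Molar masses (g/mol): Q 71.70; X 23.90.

86.3 %

n(Q) = 84.0 / 71.70 = 1.172 mol
n(X) = 4.43 / 23.90 = 0.1854 mol
selectivity = 1.172/(1.172+0.1854) × 100 = 86.34 %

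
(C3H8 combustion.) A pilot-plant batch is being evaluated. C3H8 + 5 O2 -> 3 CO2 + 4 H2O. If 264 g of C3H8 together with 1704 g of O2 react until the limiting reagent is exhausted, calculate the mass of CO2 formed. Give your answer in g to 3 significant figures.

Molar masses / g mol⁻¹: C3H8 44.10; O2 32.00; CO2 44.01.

n(C3H8) = 264.0 / 44.10 = 5.986 mol
n(O2) = 1704 / 32.00 = 53.25 mol
n/ν for C3H8 = 5.986/1 = 5.986
n/ν for O2 = 53.25/5 = 10.65
Smallest n/ν is C3H8 → limiting reagent.
n(CO2) = (3/1) × 5.986 = 17.96 mol
mass = 17.96 × 44.01 = 790.4 g

790 g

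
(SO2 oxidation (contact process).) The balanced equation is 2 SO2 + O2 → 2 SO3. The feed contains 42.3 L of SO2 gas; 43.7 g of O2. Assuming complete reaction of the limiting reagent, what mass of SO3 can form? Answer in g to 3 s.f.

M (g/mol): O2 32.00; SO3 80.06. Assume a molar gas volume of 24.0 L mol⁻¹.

n(SO2) = 42.30 / 24.0 = 1.763 mol
n(O2) = 43.70 / 32.00 = 1.366 mol
n/ν for SO2 = 1.763/2 = 0.8815
n/ν for O2 = 1.366/1 = 1.366
Smallest n/ν is SO2 → limiting reagent.
n(SO3) = (2/2) × 1.763 = 1.763 mol
mass = 1.763 × 80.06 = 141.1 g

141 g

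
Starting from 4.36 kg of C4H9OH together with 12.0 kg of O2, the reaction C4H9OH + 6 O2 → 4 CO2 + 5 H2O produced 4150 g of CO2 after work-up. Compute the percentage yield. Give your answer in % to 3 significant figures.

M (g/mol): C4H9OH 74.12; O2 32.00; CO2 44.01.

n(C4H9OH) = 4.360×1000 / 74.12 = 58.82 mol
n(O2) = 12.00×1000 / 32.00 = 375.0 mol
n/ν → C4H9OH: 58.82, O2: 62.50; C4H9OH is limiting.
theoretical n(CO2) = (4/1) × 58.82 = 235.3 mol → 10360 g
% yield = 4150 / 10360 × 100 = 40.06 %

40.1 %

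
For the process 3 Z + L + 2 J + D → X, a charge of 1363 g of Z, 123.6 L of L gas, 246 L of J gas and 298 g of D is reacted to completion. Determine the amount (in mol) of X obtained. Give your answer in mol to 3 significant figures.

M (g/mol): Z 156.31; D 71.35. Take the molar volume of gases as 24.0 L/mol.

2.91 mol

n(Z) = 1363 / 156.31 = 8.720 mol
n(L) = 123.6 / 24.0 = 5.150 mol
n(J) = 246.0 / 24.0 = 10.25 mol
n(D) = 298.0 / 71.35 = 4.177 mol
n/ν for Z = 8.720/3 = 2.907
n/ν for L = 5.150/1 = 5.150
n/ν for J = 10.25/2 = 5.125
n/ν for D = 4.177/1 = 4.177
Smallest n/ν is Z → limiting reagent.
n(X) = (1/3) × 8.720 = 2.907 mol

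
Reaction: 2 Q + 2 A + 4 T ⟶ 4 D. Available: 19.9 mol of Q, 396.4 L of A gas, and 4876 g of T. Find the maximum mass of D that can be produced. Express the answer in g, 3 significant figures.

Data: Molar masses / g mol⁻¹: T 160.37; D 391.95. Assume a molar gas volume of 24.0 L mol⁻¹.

n(Q) = 19.90 mol
n(A) = 396.4 / 24.0 = 16.52 mol
n(T) = 4876 / 160.37 = 30.40 mol
n/ν for Q = 19.90/2 = 9.950
n/ν for A = 16.52/2 = 8.260
n/ν for T = 30.40/4 = 7.600
Smallest n/ν is T → limiting reagent.
n(D) = (4/4) × 30.40 = 30.40 mol
mass = 30.40 × 391.95 = 11920 g

11900 g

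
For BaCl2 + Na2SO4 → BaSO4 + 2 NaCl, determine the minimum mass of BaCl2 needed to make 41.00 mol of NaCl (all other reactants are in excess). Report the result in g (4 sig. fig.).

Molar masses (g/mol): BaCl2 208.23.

n(NaCl) = 41.00 mol
n(BaCl2) = (1/2) × 41.00 = 20.50 mol
mass = 20.50 × 208.23 = 4269 g

4269 g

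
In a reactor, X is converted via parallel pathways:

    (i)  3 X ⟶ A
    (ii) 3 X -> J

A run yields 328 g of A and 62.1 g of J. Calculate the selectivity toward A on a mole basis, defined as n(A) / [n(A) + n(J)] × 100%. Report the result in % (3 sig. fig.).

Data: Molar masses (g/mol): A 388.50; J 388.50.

n(A) = 328 / 388.50 = 0.8443 mol
n(J) = 62.1 / 388.50 = 0.1598 mol
selectivity = 0.8443/(0.8443+0.1598) × 100 = 84.09 %

84.1 %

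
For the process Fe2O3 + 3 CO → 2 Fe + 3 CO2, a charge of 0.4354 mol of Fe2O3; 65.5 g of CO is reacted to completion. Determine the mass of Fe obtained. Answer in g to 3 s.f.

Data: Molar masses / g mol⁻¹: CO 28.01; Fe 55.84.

48.6 g

n(Fe2O3) = 0.4354 mol
n(CO) = 65.50 / 28.01 = 2.338 mol
n/ν for Fe2O3 = 0.4354/1 = 0.4354
n/ν for CO = 2.338/3 = 0.7793
Smallest n/ν is Fe2O3 → limiting reagent.
n(Fe) = (2/1) × 0.4354 = 0.8708 mol
mass = 0.8708 × 55.84 = 48.63 g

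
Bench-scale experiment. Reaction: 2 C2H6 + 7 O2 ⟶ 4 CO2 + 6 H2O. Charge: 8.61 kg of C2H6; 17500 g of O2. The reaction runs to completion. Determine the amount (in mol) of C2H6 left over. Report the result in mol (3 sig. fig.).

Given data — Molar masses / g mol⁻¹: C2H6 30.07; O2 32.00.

n(C2H6) = 8.610×1000 / 30.07 = 286.3 mol
n(O2) = 17500 / 32.00 = 546.9 mol
n/ν for C2H6 = 286.3/2 = 143.2
n/ν for O2 = 546.9/7 = 78.13
Smallest n/ν is O2 → limiting reagent.
C2H6 consumed = (2/7) × 546.9 = 156.3 mol
C2H6 remaining = 286.3 − 156.3 = 130.0 mol

130 mol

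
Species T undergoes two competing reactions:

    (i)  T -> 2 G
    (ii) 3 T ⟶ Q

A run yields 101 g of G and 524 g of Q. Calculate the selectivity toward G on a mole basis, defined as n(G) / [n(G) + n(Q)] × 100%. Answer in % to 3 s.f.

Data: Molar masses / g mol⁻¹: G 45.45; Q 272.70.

53.6 %

n(G) = 101 / 45.45 = 2.222 mol
n(Q) = 524 / 272.70 = 1.922 mol
selectivity = 2.222/(2.222+1.922) × 100 = 53.62 %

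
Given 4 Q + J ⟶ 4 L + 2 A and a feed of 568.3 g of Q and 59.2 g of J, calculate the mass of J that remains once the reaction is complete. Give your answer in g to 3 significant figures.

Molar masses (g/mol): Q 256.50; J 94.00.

7.13 g

n(Q) = 568.3 / 256.50 = 2.216 mol
n(J) = 59.20 / 94.00 = 0.6298 mol
n/ν for Q = 2.216/4 = 0.5540
n/ν for J = 0.6298/1 = 0.6298
Smallest n/ν is Q → limiting reagent.
J consumed = (1/4) × 2.216 = 0.5540 mol
J remaining = 0.6298 − 0.5540 = 0.07580 mol
mass = 0.07580 × 94.00 = 7.125 g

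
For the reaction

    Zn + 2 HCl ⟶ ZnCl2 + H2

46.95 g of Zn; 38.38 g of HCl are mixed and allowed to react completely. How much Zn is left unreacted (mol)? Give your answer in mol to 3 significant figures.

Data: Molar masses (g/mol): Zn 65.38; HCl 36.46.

n(Zn) = 46.95 / 65.38 = 0.7181 mol
n(HCl) = 38.38 / 36.46 = 1.053 mol
n/ν → Zn: 0.7181, HCl: 0.5265; HCl is limiting.
Zn consumed = (1/2) × 1.053 = 0.5265 mol
Zn remaining = 0.7181 − 0.5265 = 0.1916 mol

0.192 mol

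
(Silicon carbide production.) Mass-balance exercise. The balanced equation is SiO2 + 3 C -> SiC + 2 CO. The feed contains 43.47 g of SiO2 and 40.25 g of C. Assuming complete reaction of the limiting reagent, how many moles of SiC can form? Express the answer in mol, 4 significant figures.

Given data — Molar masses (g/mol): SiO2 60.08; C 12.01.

n(SiO2) = 43.47 / 60.08 = 0.7235 mol
n(C) = 40.25 / 12.01 = 3.351 mol
n/ν for SiO2 = 0.7235/1 = 0.7235
n/ν for C = 3.351/3 = 1.117
Smallest n/ν is SiO2 → limiting reagent.
n(SiC) = (1/1) × 0.7235 = 0.7235 mol

0.7235 mol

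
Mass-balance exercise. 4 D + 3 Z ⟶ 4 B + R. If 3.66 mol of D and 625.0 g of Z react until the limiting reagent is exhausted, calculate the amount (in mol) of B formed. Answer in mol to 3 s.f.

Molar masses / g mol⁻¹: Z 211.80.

n(D) = 3.660 mol
n(Z) = 625.0 / 211.80 = 2.951 mol
n/ν → D: 0.9150, Z: 0.9837; D is limiting.
n(B) = (4/4) × 3.660 = 3.660 mol

3.66 mol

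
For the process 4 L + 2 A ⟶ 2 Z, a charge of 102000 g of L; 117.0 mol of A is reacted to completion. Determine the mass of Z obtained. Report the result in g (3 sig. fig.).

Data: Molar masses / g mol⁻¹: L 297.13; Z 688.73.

80600 g

n(L) = 102000 / 297.13 = 343.3 mol
n(A) = 117.0 mol
n/ν → L: 85.83, A: 58.50; A is limiting.
n(Z) = (2/2) × 117.0 = 117.0 mol
mass = 117.0 × 688.73 = 80580 g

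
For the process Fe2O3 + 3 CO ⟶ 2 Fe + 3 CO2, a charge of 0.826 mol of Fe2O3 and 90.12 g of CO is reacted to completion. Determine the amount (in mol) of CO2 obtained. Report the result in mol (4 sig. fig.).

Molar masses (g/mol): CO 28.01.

2.478 mol

n(Fe2O3) = 0.8260 mol
n(CO) = 90.12 / 28.01 = 3.217 mol
n/ν → Fe2O3: 0.8260, CO: 1.072; Fe2O3 is limiting.
n(CO2) = (3/1) × 0.8260 = 2.478 mol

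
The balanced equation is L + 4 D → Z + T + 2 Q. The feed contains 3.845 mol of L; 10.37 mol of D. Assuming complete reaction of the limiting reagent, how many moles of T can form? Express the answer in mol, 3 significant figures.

n(L) = 3.845 mol
n(D) = 10.37 mol
n/ν → L: 3.845, D: 2.593; D is limiting.
n(T) = (1/4) × 10.37 = 2.593 mol

2.59 mol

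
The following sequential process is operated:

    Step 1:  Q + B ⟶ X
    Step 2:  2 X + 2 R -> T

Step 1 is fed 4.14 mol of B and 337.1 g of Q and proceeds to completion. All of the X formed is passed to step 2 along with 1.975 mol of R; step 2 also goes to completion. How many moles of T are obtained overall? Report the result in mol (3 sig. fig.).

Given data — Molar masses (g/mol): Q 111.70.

Step 1:
n(B) = 4.140 mol
n(Q) = 337.1 / 111.70 = 3.018 mol
n/ν → B: 4.140, Q: 3.018; Q is limiting.
n(X) produced = (1/1) × 3.018 = 3.018 mol
Step 2:
n(X) available = 3.018 mol
n(R) = 1.975 mol
n/ν → X: 1.509, R: 0.9875; R is limiting.
n(T) = (1/2) × 1.975 = 0.9875 mol

0.988 mol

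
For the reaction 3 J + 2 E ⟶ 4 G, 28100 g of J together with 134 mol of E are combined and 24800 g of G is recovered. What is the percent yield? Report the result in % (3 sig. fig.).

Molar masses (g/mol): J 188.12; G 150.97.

n(J) = 28100 / 188.12 = 149.4 mol
n(E) = 134.0 mol
n/ν for J = 149.4/3 = 49.80
n/ν for E = 134.0/2 = 67.00
Smallest n/ν is J → limiting reagent.
theoretical n(G) = (4/3) × 149.4 = 199.2 mol → 30070 g
% yield = 24800 / 30070 × 100 = 82.47 %

82.5 %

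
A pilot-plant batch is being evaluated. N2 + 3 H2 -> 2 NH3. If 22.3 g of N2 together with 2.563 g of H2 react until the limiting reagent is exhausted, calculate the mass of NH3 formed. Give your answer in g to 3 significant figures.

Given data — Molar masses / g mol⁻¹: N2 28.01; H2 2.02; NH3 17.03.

n(N2) = 22.30 / 28.01 = 0.7961 mol
n(H2) = 2.563 / 2.02 = 1.269 mol
n/ν for N2 = 0.7961/1 = 0.7961
n/ν for H2 = 1.269/3 = 0.4230
Smallest n/ν is H2 → limiting reagent.
n(NH3) = (2/3) × 1.269 = 0.8460 mol
mass = 0.8460 × 17.03 = 14.41 g

14.4 g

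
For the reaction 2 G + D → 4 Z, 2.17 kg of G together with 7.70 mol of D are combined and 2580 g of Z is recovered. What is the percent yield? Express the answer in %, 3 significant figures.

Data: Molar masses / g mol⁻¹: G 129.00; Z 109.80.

n(G) = 2.170×1000 / 129.00 = 16.82 mol
n(D) = 7.700 mol
n/ν → G: 8.410, D: 7.700; D is limiting.
theoretical n(Z) = (4/1) × 7.700 = 30.80 mol → 3382 g
% yield = 2580 / 3382 × 100 = 76.29 %

76.3 %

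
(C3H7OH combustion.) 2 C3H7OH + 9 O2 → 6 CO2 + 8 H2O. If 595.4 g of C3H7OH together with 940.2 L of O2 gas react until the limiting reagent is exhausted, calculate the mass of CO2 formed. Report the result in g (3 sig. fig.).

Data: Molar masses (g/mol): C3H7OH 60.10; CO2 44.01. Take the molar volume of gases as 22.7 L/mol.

1220 g

n(C3H7OH) = 595.4 / 60.10 = 9.907 mol
n(O2) = 940.2 / 22.7 = 41.42 mol
n/ν for C3H7OH = 9.907/2 = 4.954
n/ν for O2 = 41.42/9 = 4.602
Smallest n/ν is O2 → limiting reagent.
n(CO2) = (6/9) × 41.42 = 27.61 mol
mass = 27.61 × 44.01 = 1215 g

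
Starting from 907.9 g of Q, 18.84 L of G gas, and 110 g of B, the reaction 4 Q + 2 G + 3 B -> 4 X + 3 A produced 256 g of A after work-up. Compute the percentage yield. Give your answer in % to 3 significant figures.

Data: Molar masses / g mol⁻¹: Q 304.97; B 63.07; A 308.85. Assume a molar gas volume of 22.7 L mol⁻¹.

n(Q) = 907.9 / 304.97 = 2.977 mol
n(G) = 18.84 / 22.7 = 0.8300 mol
n(B) = 110.0 / 63.07 = 1.744 mol
n/ν → Q: 0.7443, G: 0.4150, B: 0.5813; G is limiting.
theoretical n(A) = (3/2) × 0.8300 = 1.245 mol → 384.5 g
% yield = 256 / 384.5 × 100 = 66.58 %

66.6 %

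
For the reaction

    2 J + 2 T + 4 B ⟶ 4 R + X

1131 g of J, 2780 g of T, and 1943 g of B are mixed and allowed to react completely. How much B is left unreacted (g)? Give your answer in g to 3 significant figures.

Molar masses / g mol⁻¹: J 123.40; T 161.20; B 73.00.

n(J) = 1131 / 123.40 = 9.165 mol
n(T) = 2780 / 161.20 = 17.25 mol
n(B) = 1943 / 73.00 = 26.62 mol
n/ν → J: 4.583, T: 8.625, B: 6.655; J is limiting.
B consumed = (4/2) × 9.165 = 18.33 mol
B remaining = 26.62 − 18.33 = 8.290 mol
mass = 8.290 × 73.00 = 605.2 g

605 g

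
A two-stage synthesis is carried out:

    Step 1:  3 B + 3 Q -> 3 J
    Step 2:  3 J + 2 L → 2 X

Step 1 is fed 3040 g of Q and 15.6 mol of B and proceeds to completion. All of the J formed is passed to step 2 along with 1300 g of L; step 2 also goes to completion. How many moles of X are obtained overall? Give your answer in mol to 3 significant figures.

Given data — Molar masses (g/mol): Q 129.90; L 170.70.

Step 1:
n(Q) = 3040 / 129.90 = 23.40 mol
n(B) = 15.60 mol
n/ν for Q = 23.40/3 = 7.800
n/ν for B = 15.60/3 = 5.200
Smallest n/ν is B → limiting reagent.
n(J) produced = (3/3) × 15.60 = 15.60 mol
Step 2:
n(J) available = 15.60 mol
n(L) = 1300 / 170.70 = 7.616 mol
n/ν for J = 15.60/3 = 5.200
n/ν for L = 7.616/2 = 3.808
Smallest n/ν is L → limiting reagent.
n(X) = (2/2) × 7.616 = 7.616 mol

7.62 mol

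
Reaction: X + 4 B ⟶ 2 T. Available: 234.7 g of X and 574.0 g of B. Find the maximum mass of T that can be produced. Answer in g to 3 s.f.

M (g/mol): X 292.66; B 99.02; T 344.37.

n(X) = 234.7 / 292.66 = 0.8020 mol
n(B) = 574.0 / 99.02 = 5.797 mol
n/ν for X = 0.8020/1 = 0.8020
n/ν for B = 5.797/4 = 1.449
Smallest n/ν is X → limiting reagent.
n(T) = (2/1) × 0.8020 = 1.604 mol
mass = 1.604 × 344.37 = 552.4 g

552 g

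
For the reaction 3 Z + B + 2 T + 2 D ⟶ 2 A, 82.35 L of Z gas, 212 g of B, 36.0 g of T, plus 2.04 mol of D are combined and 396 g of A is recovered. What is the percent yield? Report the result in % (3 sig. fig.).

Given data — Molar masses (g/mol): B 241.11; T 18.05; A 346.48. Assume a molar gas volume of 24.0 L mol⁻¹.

65.0 %

n(Z) = 82.35 / 24.0 = 3.431 mol
n(B) = 212.0 / 241.11 = 0.8793 mol
n(T) = 36.00 / 18.05 = 1.994 mol
n(D) = 2.040 mol
n/ν for Z = 3.431/3 = 1.144
n/ν for B = 0.8793/1 = 0.8793
n/ν for T = 1.994/2 = 0.9970
n/ν for D = 2.040/2 = 1.020
Smallest n/ν is B → limiting reagent.
theoretical n(A) = (2/1) × 0.8793 = 1.759 mol → 609.5 g
% yield = 396 / 609.5 × 100 = 64.97 %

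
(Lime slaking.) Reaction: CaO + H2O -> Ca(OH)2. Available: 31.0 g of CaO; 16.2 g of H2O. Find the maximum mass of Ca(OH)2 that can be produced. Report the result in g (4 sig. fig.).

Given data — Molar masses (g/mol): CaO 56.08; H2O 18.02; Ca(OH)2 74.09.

n(CaO) = 31.00 / 56.08 = 0.5528 mol
n(H2O) = 16.20 / 18.02 = 0.8990 mol
n/ν for CaO = 0.5528/1 = 0.5528
n/ν for H2O = 0.8990/1 = 0.8990
Smallest n/ν is CaO → limiting reagent.
n(Ca(OH)2) = (1/1) × 0.5528 = 0.5528 mol
mass = 0.5528 × 74.09 = 40.96 g

40.96 g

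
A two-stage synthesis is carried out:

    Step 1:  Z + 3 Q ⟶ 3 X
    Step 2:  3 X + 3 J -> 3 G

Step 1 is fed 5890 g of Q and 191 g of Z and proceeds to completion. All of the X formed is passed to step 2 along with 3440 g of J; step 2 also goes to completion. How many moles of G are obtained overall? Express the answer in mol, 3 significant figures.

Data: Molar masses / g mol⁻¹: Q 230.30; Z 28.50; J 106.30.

Step 1:
n(Q) = 5890 / 230.30 = 25.58 mol
n(Z) = 191.0 / 28.50 = 6.702 mol
n/ν for Q = 25.58/3 = 8.527
n/ν for Z = 6.702/1 = 6.702
Smallest n/ν is Z → limiting reagent.
n(X) produced = (3/1) × 6.702 = 20.11 mol
Step 2:
n(X) available = 20.11 mol
n(J) = 3440 / 106.30 = 32.36 mol
n/ν for X = 20.11/3 = 6.703
n/ν for J = 32.36/3 = 10.79
Smallest n/ν is X → limiting reagent.
n(G) = (3/3) × 20.11 = 20.11 mol

20.1 mol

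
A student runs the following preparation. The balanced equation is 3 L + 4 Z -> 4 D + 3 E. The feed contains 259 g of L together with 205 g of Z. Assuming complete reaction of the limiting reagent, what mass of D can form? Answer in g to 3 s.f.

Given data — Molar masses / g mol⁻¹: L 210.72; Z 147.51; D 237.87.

331 g

n(L) = 259.0 / 210.72 = 1.229 mol
n(Z) = 205.0 / 147.51 = 1.390 mol
n/ν for L = 1.229/3 = 0.4097
n/ν for Z = 1.390/4 = 0.3475
Smallest n/ν is Z → limiting reagent.
n(D) = (4/4) × 1.390 = 1.390 mol
mass = 1.390 × 237.87 = 330.6 g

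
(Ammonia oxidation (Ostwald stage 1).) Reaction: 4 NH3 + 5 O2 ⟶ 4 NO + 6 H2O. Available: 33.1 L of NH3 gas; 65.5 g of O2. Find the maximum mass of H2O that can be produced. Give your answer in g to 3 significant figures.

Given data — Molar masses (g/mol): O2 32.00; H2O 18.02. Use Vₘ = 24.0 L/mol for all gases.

37.3 g

n(NH3) = 33.10 / 24.0 = 1.379 mol
n(O2) = 65.50 / 32.00 = 2.047 mol
n/ν for NH3 = 1.379/4 = 0.3448
n/ν for O2 = 2.047/5 = 0.4094
Smallest n/ν is NH3 → limiting reagent.
n(H2O) = (6/4) × 1.379 = 2.069 mol
mass = 2.069 × 18.02 = 37.28 g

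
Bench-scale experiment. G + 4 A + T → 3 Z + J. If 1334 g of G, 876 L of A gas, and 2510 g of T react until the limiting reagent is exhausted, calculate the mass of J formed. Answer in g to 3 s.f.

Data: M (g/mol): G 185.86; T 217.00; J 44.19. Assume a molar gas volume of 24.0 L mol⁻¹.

n(G) = 1334 / 185.86 = 7.177 mol
n(A) = 876.0 / 24.0 = 36.50 mol
n(T) = 2510 / 217.00 = 11.57 mol
n/ν for G = 7.177/1 = 7.177
n/ν for A = 36.50/4 = 9.125
n/ν for T = 11.57/1 = 11.57
Smallest n/ν is G → limiting reagent.
n(J) = (1/1) × 7.177 = 7.177 mol
mass = 7.177 × 44.19 = 317.2 g

317 g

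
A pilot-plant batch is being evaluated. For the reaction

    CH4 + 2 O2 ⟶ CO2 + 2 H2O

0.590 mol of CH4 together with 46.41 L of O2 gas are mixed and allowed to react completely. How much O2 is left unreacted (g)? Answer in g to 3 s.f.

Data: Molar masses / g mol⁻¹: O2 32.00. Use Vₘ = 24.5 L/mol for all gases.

n(CH4) = 0.5900 mol
n(O2) = 46.41 / 24.5 = 1.894 mol
n/ν for CH4 = 0.5900/1 = 0.5900
n/ν for O2 = 1.894/2 = 0.9470
Smallest n/ν is CH4 → limiting reagent.
O2 consumed = (2/1) × 0.5900 = 1.180 mol
O2 remaining = 1.894 − 1.180 = 0.7140 mol
mass = 0.7140 × 32.00 = 22.85 g

22.9 g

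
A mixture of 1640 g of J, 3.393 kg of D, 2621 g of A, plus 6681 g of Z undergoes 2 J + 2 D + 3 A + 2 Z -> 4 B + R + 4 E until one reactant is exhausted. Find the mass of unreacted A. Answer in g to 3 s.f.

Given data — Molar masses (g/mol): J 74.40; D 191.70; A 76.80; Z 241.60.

582 g

n(J) = 1640 / 74.40 = 22.04 mol
n(D) = 3.393×1000 / 191.70 = 17.70 mol
n(A) = 2621 / 76.80 = 34.13 mol
n(Z) = 6681 / 241.60 = 27.65 mol
n/ν for J = 22.04/2 = 11.02
n/ν for D = 17.70/2 = 8.850
n/ν for A = 34.13/3 = 11.38
n/ν for Z = 27.65/2 = 13.83
Smallest n/ν is D → limiting reagent.
A consumed = (3/2) × 17.70 = 26.55 mol
A remaining = 34.13 − 26.55 = 7.580 mol
mass = 7.580 × 76.80 = 582.1 g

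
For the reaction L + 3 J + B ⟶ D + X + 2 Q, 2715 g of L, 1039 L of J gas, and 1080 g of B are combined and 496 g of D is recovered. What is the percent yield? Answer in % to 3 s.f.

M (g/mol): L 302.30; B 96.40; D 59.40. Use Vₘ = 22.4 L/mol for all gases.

n(L) = 2715 / 302.30 = 8.981 mol
n(J) = 1039 / 22.4 = 46.38 mol
n(B) = 1080 / 96.40 = 11.20 mol
n/ν for L = 8.981/1 = 8.981
n/ν for J = 46.38/3 = 15.46
n/ν for B = 11.20/1 = 11.20
Smallest n/ν is L → limiting reagent.
theoretical n(D) = (1/1) × 8.981 = 8.981 mol → 533.5 g
% yield = 496 / 533.5 × 100 = 92.97 %

93.0 %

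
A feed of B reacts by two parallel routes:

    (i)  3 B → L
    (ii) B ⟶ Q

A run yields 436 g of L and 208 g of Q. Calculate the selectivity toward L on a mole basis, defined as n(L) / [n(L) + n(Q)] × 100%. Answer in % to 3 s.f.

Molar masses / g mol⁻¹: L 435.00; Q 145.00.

41.1 %

n(L) = 436 / 435.00 = 1.002 mol
n(Q) = 208 / 145.00 = 1.434 mol
selectivity = 1.002/(1.002+1.434) × 100 = 41.13 %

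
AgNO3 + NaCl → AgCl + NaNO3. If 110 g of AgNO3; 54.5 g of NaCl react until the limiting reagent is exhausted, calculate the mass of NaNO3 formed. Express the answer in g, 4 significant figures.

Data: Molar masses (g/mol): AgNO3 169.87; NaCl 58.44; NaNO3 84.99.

n(AgNO3) = 110.0 / 169.87 = 0.6476 mol
n(NaCl) = 54.50 / 58.44 = 0.9326 mol
n/ν for AgNO3 = 0.6476/1 = 0.6476
n/ν for NaCl = 0.9326/1 = 0.9326
Smallest n/ν is AgNO3 → limiting reagent.
n(NaNO3) = (1/1) × 0.6476 = 0.6476 mol
mass = 0.6476 × 84.99 = 55.04 g

55.04 g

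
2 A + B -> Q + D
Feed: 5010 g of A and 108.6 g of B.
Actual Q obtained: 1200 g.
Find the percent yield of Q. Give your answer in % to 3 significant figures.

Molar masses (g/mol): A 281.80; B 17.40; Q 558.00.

n(A) = 5010 / 281.80 = 17.78 mol
n(B) = 108.6 / 17.40 = 6.241 mol
n/ν → A: 8.890, B: 6.241; B is limiting.
theoretical n(Q) = (1/1) × 6.241 = 6.241 mol → 3482 g
% yield = 1200 / 3482 × 100 = 34.46 %

34.5 %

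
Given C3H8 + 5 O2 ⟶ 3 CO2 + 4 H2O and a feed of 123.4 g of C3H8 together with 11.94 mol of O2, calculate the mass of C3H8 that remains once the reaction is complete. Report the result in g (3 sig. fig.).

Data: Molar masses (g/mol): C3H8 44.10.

n(C3H8) = 123.4 / 44.10 = 2.798 mol
n(O2) = 11.94 mol
n/ν → C3H8: 2.798, O2: 2.388; O2 is limiting.
C3H8 consumed = (1/5) × 11.94 = 2.388 mol
C3H8 remaining = 2.798 − 2.388 = 0.4100 mol
mass = 0.4100 × 44.10 = 18.08 g

18.1 g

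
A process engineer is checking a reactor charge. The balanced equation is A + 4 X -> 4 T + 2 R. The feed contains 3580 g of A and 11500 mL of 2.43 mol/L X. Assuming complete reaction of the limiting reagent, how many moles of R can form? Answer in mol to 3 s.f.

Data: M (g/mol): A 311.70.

14.0 mol

n(A) = 3580 / 311.70 = 11.49 mol
n(X) = 2.43 × 11500/1000 = 27.95 mol
n/ν for A = 11.49/1 = 11.49
n/ν for X = 27.95/4 = 6.988
Smallest n/ν is X → limiting reagent.
n(R) = (2/4) × 27.95 = 13.98 mol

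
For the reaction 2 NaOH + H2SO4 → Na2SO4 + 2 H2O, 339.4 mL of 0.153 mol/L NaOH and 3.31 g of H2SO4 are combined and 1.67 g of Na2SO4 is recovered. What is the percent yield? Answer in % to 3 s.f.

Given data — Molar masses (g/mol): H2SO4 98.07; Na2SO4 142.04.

45.3 %

n(NaOH) = 0.153 × 339.4/1000 = 0.05193 mol
n(H2SO4) = 3.310 / 98.07 = 0.03375 mol
n/ν for NaOH = 0.05193/2 = 0.02597
n/ν for H2SO4 = 0.03375/1 = 0.03375
Smallest n/ν is NaOH → limiting reagent.
theoretical n(Na2SO4) = (1/2) × 0.05193 = 0.02597 mol → 3.689 g
% yield = 1.67 / 3.689 × 100 = 45.27 %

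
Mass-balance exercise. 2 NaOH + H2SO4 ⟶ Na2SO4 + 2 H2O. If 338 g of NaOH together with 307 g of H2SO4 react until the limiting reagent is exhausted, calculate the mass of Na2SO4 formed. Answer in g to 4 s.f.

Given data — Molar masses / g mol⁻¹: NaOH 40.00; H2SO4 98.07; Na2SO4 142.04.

n(NaOH) = 338.0 / 40.00 = 8.450 mol
n(H2SO4) = 307.0 / 98.07 = 3.130 mol
n/ν → NaOH: 4.225, H2SO4: 3.130; H2SO4 is limiting.
n(Na2SO4) = (1/1) × 3.130 = 3.130 mol
mass = 3.130 × 142.04 = 444.6 g

444.6 g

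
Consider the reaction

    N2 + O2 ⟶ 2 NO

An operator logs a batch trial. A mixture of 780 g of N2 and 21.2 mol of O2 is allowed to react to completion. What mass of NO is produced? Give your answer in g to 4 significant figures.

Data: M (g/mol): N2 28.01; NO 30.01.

n(N2) = 780.0 / 28.01 = 27.85 mol
n(O2) = 21.20 mol
n/ν for N2 = 27.85/1 = 27.85
n/ν for O2 = 21.20/1 = 21.20
Smallest n/ν is O2 → limiting reagent.
n(NO) = (2/1) × 21.20 = 42.40 mol
mass = 42.40 × 30.01 = 1272 g

1272 g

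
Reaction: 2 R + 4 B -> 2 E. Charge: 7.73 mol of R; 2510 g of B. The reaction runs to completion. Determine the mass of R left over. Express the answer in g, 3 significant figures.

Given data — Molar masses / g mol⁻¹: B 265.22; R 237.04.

711 g

n(R) = 7.730 mol
n(B) = 2510 / 265.22 = 9.464 mol
n/ν for R = 7.730/2 = 3.865
n/ν for B = 9.464/4 = 2.366
Smallest n/ν is B → limiting reagent.
R consumed = (2/4) × 9.464 = 4.732 mol
R remaining = 7.730 − 4.732 = 2.998 mol
mass = 2.998 × 237.04 = 710.6 g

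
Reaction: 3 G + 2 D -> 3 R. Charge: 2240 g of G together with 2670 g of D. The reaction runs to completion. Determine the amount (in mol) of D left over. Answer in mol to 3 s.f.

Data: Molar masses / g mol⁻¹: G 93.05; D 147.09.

2.10 mol

n(G) = 2240 / 93.05 = 24.07 mol
n(D) = 2670 / 147.09 = 18.15 mol
n/ν for G = 24.07/3 = 8.023
n/ν for D = 18.15/2 = 9.075
Smallest n/ν is G → limiting reagent.
D consumed = (2/3) × 24.07 = 16.05 mol
D remaining = 18.15 − 16.05 = 2.100 mol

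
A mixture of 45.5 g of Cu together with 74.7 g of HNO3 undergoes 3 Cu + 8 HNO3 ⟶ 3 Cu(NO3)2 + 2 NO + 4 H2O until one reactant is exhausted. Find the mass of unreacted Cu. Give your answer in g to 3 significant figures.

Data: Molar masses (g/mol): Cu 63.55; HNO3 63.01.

17.2 g

n(Cu) = 45.50 / 63.55 = 0.7160 mol
n(HNO3) = 74.70 / 63.01 = 1.186 mol
n/ν for Cu = 0.7160/3 = 0.2387
n/ν for HNO3 = 1.186/8 = 0.1483
Smallest n/ν is HNO3 → limiting reagent.
Cu consumed = (3/8) × 1.186 = 0.4448 mol
Cu remaining = 0.7160 − 0.4448 = 0.2712 mol
mass = 0.2712 × 63.55 = 17.23 g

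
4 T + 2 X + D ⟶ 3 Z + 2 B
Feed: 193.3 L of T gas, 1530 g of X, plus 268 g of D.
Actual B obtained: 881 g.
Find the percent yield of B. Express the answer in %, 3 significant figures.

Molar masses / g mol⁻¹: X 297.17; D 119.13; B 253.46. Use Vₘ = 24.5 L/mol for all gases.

88.1 %

n(T) = 193.3 / 24.5 = 7.890 mol
n(X) = 1530 / 297.17 = 5.149 mol
n(D) = 268.0 / 119.13 = 2.250 mol
n/ν for T = 7.890/4 = 1.973
n/ν for X = 5.149/2 = 2.575
n/ν for D = 2.250/1 = 2.250
Smallest n/ν is T → limiting reagent.
theoretical n(B) = (2/4) × 7.890 = 3.945 mol → 999.9 g
% yield = 881 / 999.9 × 100 = 88.11 %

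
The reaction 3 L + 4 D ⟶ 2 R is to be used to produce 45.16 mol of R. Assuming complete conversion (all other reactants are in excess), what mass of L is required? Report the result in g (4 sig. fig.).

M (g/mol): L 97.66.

6615 g

n(R) = 45.16 mol
n(L) = (3/2) × 45.16 = 67.74 mol
mass = 67.74 × 97.66 = 6615 g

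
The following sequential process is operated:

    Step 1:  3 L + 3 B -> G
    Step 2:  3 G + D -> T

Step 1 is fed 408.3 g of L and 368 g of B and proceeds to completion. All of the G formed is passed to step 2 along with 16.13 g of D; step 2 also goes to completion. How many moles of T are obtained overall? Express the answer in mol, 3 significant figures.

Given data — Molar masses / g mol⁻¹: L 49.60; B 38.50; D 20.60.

0.783 mol

Step 1:
n(L) = 408.3 / 49.60 = 8.232 mol
n(B) = 368.0 / 38.50 = 9.558 mol
n/ν for L = 8.232/3 = 2.744
n/ν for B = 9.558/3 = 3.186
Smallest n/ν is L → limiting reagent.
n(G) produced = (1/3) × 8.232 = 2.744 mol
Step 2:
n(G) available = 2.744 mol
n(D) = 16.13 / 20.60 = 0.7830 mol
n/ν for G = 2.744/3 = 0.9147
n/ν for D = 0.7830/1 = 0.7830
Smallest n/ν is D → limiting reagent.
n(T) = (1/1) × 0.7830 = 0.7830 mol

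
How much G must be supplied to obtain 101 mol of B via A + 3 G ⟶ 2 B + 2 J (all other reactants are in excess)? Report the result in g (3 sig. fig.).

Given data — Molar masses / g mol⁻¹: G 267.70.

40600 g

n(B) = 101.0 mol
n(G) = (3/2) × 101.0 = 151.5 mol
mass = 151.5 × 267.70 = 40560 g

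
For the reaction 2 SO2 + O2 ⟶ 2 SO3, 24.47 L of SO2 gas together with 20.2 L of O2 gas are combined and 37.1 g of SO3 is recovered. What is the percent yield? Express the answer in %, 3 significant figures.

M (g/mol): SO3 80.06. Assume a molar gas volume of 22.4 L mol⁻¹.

n(SO2) = 24.47 / 22.4 = 1.092 mol
n(O2) = 20.20 / 22.4 = 0.9018 mol
n/ν for SO2 = 1.092/2 = 0.5460
n/ν for O2 = 0.9018/1 = 0.9018
Smallest n/ν is SO2 → limiting reagent.
theoretical n(SO3) = (2/2) × 1.092 = 1.092 mol → 87.43 g
% yield = 37.1 / 87.43 × 100 = 42.43 %

42.4 %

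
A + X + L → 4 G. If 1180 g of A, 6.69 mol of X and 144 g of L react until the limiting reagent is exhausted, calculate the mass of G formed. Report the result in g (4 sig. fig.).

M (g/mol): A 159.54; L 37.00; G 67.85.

1056 g

n(A) = 1180 / 159.54 = 7.396 mol
n(X) = 6.690 mol
n(L) = 144.0 / 37.00 = 3.892 mol
n/ν for A = 7.396/1 = 7.396
n/ν for X = 6.690/1 = 6.690
n/ν for L = 3.892/1 = 3.892
Smallest n/ν is L → limiting reagent.
n(G) = (4/1) × 3.892 = 15.57 mol
mass = 15.57 × 67.85 = 1056 g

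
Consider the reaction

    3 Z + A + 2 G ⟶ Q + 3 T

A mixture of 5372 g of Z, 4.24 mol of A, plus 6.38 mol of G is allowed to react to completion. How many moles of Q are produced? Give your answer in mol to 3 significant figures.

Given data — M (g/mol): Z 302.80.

n(Z) = 5372 / 302.80 = 17.74 mol
n(A) = 4.240 mol
n(G) = 6.380 mol
n/ν for Z = 17.74/3 = 5.913
n/ν for A = 4.240/1 = 4.240
n/ν for G = 6.380/2 = 3.190
Smallest n/ν is G → limiting reagent.
n(Q) = (1/2) × 6.380 = 3.190 mol

3.19 mol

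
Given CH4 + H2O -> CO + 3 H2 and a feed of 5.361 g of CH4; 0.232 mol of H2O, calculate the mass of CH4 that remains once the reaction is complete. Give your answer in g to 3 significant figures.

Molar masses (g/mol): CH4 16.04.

n(CH4) = 5.361 / 16.04 = 0.3342 mol
n(H2O) = 0.2320 mol
n/ν for CH4 = 0.3342/1 = 0.3342
n/ν for H2O = 0.2320/1 = 0.2320
Smallest n/ν is H2O → limiting reagent.
CH4 consumed = (1/1) × 0.2320 = 0.2320 mol
CH4 remaining = 0.3342 − 0.2320 = 0.1022 mol
mass = 0.1022 × 16.04 = 1.639 g

1.64 g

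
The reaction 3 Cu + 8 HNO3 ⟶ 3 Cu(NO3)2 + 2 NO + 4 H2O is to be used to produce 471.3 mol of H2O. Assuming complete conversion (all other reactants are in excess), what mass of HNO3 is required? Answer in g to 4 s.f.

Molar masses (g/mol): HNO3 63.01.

n(H2O) = 471.3 mol
n(HNO3) = (8/4) × 471.3 = 942.6 mol
mass = 942.6 × 63.01 = 59390 g

59390 g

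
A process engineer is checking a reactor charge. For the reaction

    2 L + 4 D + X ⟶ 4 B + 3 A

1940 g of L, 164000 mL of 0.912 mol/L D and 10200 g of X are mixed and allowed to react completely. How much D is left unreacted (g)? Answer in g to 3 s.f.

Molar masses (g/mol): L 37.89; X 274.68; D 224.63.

10600 g

n(L) = 1940 / 37.89 = 51.20 mol
n(D) = 0.912 × 164000/1000 = 149.6 mol
n(X) = 10200 / 274.68 = 37.13 mol
n/ν for L = 51.20/2 = 25.60
n/ν for D = 149.6/4 = 37.40
n/ν for X = 37.13/1 = 37.13
Smallest n/ν is L → limiting reagent.
D consumed = (4/2) × 51.20 = 102.4 mol
D remaining = 149.6 − 102.4 = 47.20 mol
mass = 47.20 × 224.63 = 10600 g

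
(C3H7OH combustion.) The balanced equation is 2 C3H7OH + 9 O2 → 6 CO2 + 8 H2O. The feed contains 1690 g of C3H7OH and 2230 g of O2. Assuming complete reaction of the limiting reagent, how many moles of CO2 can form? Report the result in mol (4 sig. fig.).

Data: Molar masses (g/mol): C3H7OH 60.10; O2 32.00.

46.46 mol

n(C3H7OH) = 1690 / 60.10 = 28.12 mol
n(O2) = 2230 / 32.00 = 69.69 mol
n/ν for C3H7OH = 28.12/2 = 14.06
n/ν for O2 = 69.69/9 = 7.743
Smallest n/ν is O2 → limiting reagent.
n(CO2) = (6/9) × 69.69 = 46.46 mol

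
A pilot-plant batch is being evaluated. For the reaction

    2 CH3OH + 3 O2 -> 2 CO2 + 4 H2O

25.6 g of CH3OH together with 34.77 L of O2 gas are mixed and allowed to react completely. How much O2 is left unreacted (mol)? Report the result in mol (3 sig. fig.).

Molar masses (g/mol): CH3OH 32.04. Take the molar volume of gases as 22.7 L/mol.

0.333 mol

n(CH3OH) = 25.60 / 32.04 = 0.7990 mol
n(O2) = 34.77 / 22.7 = 1.532 mol
n/ν → CH3OH: 0.3995, O2: 0.5107; CH3OH is limiting.
O2 consumed = (3/2) × 0.7990 = 1.199 mol
O2 remaining = 1.532 − 1.199 = 0.3330 mol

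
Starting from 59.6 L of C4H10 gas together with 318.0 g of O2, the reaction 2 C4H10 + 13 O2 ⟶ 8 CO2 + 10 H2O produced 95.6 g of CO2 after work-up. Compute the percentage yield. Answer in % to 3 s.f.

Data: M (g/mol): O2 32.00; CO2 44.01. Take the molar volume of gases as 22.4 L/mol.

35.5 %

n(C4H10) = 59.60 / 22.4 = 2.661 mol
n(O2) = 318.0 / 32.00 = 9.938 mol
n/ν for C4H10 = 2.661/2 = 1.331
n/ν for O2 = 9.938/13 = 0.7645
Smallest n/ν is O2 → limiting reagent.
theoretical n(CO2) = (8/13) × 9.938 = 6.116 mol → 269.2 g
% yield = 95.6 / 269.2 × 100 = 35.51 %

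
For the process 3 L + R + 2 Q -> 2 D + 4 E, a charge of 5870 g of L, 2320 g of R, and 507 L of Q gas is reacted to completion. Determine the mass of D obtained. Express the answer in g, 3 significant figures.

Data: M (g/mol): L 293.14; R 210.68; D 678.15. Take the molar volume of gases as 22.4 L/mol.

9050 g

n(L) = 5870 / 293.14 = 20.02 mol
n(R) = 2320 / 210.68 = 11.01 mol
n(Q) = 507.0 / 22.4 = 22.63 mol
n/ν for L = 20.02/3 = 6.673
n/ν for R = 11.01/1 = 11.01
n/ν for Q = 22.63/2 = 11.32
Smallest n/ν is L → limiting reagent.
n(D) = (2/3) × 20.02 = 13.35 mol
mass = 13.35 × 678.15 = 9053 g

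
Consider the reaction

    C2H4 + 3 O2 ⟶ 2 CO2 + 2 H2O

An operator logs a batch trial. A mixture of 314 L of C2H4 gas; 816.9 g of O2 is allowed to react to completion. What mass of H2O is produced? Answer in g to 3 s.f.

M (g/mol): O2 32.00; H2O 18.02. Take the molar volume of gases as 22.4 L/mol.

n(C2H4) = 314.0 / 22.4 = 14.02 mol
n(O2) = 816.9 / 32.00 = 25.53 mol
n/ν for C2H4 = 14.02/1 = 14.02
n/ν for O2 = 25.53/3 = 8.510
Smallest n/ν is O2 → limiting reagent.
n(H2O) = (2/3) × 25.53 = 17.02 mol
mass = 17.02 × 18.02 = 306.7 g

307 g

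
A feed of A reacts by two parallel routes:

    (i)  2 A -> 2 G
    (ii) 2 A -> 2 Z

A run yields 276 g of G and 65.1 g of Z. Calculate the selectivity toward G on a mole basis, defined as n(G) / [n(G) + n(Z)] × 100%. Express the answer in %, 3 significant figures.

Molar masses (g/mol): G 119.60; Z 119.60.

80.9 %

n(G) = 276 / 119.60 = 2.308 mol
n(Z) = 65.1 / 119.60 = 0.5443 mol
selectivity = 2.308/(2.308+0.5443) × 100 = 80.92 %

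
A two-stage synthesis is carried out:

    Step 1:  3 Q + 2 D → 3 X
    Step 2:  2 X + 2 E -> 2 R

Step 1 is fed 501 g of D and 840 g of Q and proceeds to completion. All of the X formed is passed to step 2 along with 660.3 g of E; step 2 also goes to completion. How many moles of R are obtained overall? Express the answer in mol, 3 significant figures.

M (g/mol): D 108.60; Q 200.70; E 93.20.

Step 1:
n(D) = 501.0 / 108.60 = 4.613 mol
n(Q) = 840.0 / 200.70 = 4.185 mol
n/ν → D: 2.307, Q: 1.395; Q is limiting.
n(X) produced = (3/3) × 4.185 = 4.185 mol
Step 2:
n(X) available = 4.185 mol
n(E) = 660.3 / 93.20 = 7.085 mol
n/ν → X: 2.093, E: 3.543; X is limiting.
n(R) = (2/2) × 4.185 = 4.185 mol

4.19 mol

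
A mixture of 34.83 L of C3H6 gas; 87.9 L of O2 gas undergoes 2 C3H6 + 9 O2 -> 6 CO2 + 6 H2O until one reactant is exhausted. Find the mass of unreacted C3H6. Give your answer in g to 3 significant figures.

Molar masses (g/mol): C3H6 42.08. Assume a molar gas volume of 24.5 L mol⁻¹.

26.3 g

n(C3H6) = 34.83 / 24.5 = 1.422 mol
n(O2) = 87.90 / 24.5 = 3.588 mol
n/ν for C3H6 = 1.422/2 = 0.7110
n/ν for O2 = 3.588/9 = 0.3987
Smallest n/ν is O2 → limiting reagent.
C3H6 consumed = (2/9) × 3.588 = 0.7973 mol
C3H6 remaining = 1.422 − 0.7973 = 0.6247 mol
mass = 0.6247 × 42.08 = 26.29 g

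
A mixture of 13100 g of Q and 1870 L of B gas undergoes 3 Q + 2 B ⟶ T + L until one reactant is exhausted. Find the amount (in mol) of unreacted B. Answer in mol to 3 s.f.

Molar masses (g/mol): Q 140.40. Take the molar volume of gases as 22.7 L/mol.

20.2 mol

n(Q) = 13100 / 140.40 = 93.30 mol
n(B) = 1870 / 22.7 = 82.38 mol
n/ν for Q = 93.30/3 = 31.10
n/ν for B = 82.38/2 = 41.19
Smallest n/ν is Q → limiting reagent.
B consumed = (2/3) × 93.30 = 62.20 mol
B remaining = 82.38 − 62.20 = 20.18 mol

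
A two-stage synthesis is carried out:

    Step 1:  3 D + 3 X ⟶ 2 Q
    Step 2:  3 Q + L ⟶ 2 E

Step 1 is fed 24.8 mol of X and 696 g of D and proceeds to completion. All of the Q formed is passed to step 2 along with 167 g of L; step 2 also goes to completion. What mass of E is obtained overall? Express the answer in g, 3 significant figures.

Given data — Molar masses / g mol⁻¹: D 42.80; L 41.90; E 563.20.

4070 g

Step 1:
n(X) = 24.80 mol
n(D) = 696.0 / 42.80 = 16.26 mol
n/ν for X = 24.80/3 = 8.267
n/ν for D = 16.26/3 = 5.420
Smallest n/ν is D → limiting reagent.
n(Q) produced = (2/3) × 16.26 = 10.84 mol
Step 2:
n(Q) available = 10.84 mol
n(L) = 167.0 / 41.90 = 3.986 mol
n/ν for Q = 10.84/3 = 3.613
n/ν for L = 3.986/1 = 3.986
Smallest n/ν is Q → limiting reagent.
n(E) = (2/3) × 10.84 = 7.227 mol
mass = 7.227 × 563.20 = 4070 g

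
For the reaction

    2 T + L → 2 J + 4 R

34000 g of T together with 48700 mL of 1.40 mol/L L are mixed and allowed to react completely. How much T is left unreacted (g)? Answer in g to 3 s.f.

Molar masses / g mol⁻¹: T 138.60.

n(T) = 34000 / 138.60 = 245.3 mol
n(L) = 1.40 × 48700/1000 = 68.18 mol
n/ν → T: 122.7, L: 68.18; L is limiting.
T consumed = (2/1) × 68.18 = 136.4 mol
T remaining = 245.3 − 136.4 = 108.9 mol
mass = 108.9 × 138.60 = 15090 g

15100 g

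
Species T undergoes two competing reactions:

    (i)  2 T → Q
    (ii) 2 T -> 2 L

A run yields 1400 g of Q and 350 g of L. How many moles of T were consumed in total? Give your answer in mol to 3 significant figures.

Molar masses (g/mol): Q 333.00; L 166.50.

n(Q) = 1400 / 333.00 = 4.204 mol
n(L) = 350 / 166.50 = 2.102 mol
n(T) via (i) = (2/1)×4.204 = 8.408 mol
n(T) via (ii) = (2/2)×2.102 = 2.102 mol
total n(T) = 8.408 + 2.102 = 10.51 mol

10.5 mol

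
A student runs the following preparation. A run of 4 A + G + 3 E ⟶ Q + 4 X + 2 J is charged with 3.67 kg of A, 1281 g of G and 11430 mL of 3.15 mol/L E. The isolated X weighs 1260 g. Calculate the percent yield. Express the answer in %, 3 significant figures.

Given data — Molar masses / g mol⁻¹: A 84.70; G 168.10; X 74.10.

n(A) = 3.670×1000 / 84.70 = 43.33 mol
n(G) = 1281 / 168.10 = 7.620 mol
n(E) = 3.15 × 11430/1000 = 36.00 mol
n/ν → A: 10.83, G: 7.620, E: 12.00; G is limiting.
theoretical n(X) = (4/1) × 7.620 = 30.48 mol → 2259 g
% yield = 1260 / 2259 × 100 = 55.78 %

55.8 %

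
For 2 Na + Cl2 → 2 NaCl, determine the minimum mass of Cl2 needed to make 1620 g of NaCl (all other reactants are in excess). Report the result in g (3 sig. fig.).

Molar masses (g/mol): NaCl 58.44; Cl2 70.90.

983 g

n(NaCl) = 1620 / 58.44 = 27.72 mol
n(Cl2) = (1/2) × 27.72 = 13.86 mol
mass = 13.86 × 70.90 = 982.7 g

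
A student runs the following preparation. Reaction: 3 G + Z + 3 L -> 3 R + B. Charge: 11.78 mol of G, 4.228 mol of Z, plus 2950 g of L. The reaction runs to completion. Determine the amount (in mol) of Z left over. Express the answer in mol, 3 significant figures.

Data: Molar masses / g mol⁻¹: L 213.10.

n(G) = 11.78 mol
n(Z) = 4.228 mol
n(L) = 2950 / 213.10 = 13.84 mol
n/ν for G = 11.78/3 = 3.927
n/ν for Z = 4.228/1 = 4.228
n/ν for L = 13.84/3 = 4.613
Smallest n/ν is G → limiting reagent.
Z consumed = (1/3) × 11.78 = 3.927 mol
Z remaining = 4.228 − 3.927 = 0.3010 mol

0.301 mol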